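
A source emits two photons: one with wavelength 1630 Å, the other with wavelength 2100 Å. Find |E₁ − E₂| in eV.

Using E = hc/λ: E₁ = 1.219 × 10^-18 J, E₂ = 9.459 × 10^-19 J.
|ΔE| = |1.219 × 10^-18 − 9.459 × 10^-19| = 2.73 × 10^-19 J = 1.70 eV.

1.70 eV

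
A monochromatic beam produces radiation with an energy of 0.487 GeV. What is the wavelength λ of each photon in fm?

2.55 fm

Take h = 6.62607015e-34 J·s, c = 2.99792458e8 m/s, 1 eV = 1.602176634e-19 J.
Convert to SI: E = 0.487 GeV = 7.8026e-11 J.
For a photon λ = hc/E, so λ = 2.546e-15 m.
Converting to fm: λ = 2.546 fm ≈ 2.55 fm.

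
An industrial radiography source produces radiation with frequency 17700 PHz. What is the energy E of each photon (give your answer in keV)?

73.2 keV

(h = 6.62607015e-34 J·s, 1 eV = 1.602176634e-19 J.)
Convert to SI: f = 17700 PHz = 1.77e19 Hz.
For a photon E = hf, so E = 1.173e-14 J.
Converting to keV: E = 73.20 keV ≈ 73.2 keV.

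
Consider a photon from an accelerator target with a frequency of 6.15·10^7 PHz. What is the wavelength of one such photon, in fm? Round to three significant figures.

4.87 fm

In SI units: f = 6.15·10^7 PHz = 6.15·10^22 Hz.
The photon relation is λ = c/f, giving λ = 4.875·10^-15 m.
Converting to fm: λ = 4.875 fm ≈ 4.87 fm.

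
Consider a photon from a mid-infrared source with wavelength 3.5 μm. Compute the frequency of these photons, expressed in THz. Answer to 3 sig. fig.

85.7 THz

Convert to SI: λ = 3.5 μm = 3.5 × 10^-6 m.
Since f = c/λ for a photon, f = 8.565 × 10^13 Hz.
Converting to THz: f = 85.65 THz ≈ 85.7 THz.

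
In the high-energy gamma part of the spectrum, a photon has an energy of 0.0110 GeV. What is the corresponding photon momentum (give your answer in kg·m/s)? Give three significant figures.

5.88e-21 kg·m/s

First convert: E = 0.0110 GeV = 1.7624e-12 J.
The photon relation is p = E/c, giving p = 5.879e-21 kg·m/s.
So p ≈ 5.88e-21 kg·m/s.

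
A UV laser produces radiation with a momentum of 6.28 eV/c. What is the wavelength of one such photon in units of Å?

1970 Å

Use h = 6.62607015 × 10^-34 J·s, c = 2.99792458 × 10^8 m/s, 1 eV = 1.602176634 × 10^-19 J.
First convert: p = 6.28 eV/c = 3.3562 × 10^-27 kg·m/s.
For a photon λ = h/p, so λ = 1.974 × 10^-7 m.
Converting to Å: λ = 1974 Å ≈ 1970 Å.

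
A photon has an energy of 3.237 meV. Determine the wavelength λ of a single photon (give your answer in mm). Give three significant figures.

0.383 mm

In SI units: E = 3.237 meV = 5.1862e-22 J.
Apply λ = hc/E: λ = 3.830e-4 m.
Converting to mm: λ = 0.3830 mm ≈ 0.383 mm.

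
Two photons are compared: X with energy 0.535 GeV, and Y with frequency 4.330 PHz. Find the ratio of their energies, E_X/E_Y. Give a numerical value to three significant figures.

2.99e7

E_X = 8.572e-11 J (from energy = 0.535 GeV, via E given directly).
E_Y = 2.869e-18 J (from frequency = 4.330 PHz, via E = hf).
Ratio = 8.572e-11 / 2.869e-18 = 2.99e7.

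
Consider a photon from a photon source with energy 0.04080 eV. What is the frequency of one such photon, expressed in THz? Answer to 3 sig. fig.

9.87 THz

Convert to SI: E = 0.04080 eV = 6.5369·10^-21 J.
The photon relation is f = E/h, giving f = 9.865·10^12 Hz.
Converting to THz: f = 9.865 THz ≈ 9.87 THz.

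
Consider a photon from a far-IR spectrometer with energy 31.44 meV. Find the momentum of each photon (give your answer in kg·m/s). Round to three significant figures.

1.68e-29 kg·m/s

In SI units: E = 31.44 meV = 5.0372e-21 J.
The photon relation is p = E/c, giving p = 1.680e-29 kg·m/s.
So p ≈ 1.68e-29 kg·m/s.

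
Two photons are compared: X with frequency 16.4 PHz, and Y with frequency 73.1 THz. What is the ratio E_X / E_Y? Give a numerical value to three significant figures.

E_X = 1.087 × 10^-17 J (from frequency = 16.4 PHz, via E = hf).
E_Y = 4.844 × 10^-20 J (from frequency = 73.1 THz, via E = hf).
Ratio = 1.087 × 10^-17 / 4.844 × 10^-20 = 224.

224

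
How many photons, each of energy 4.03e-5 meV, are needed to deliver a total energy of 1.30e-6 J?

2.01e20 photons

Per-photon energy: E = 6.457e-27 J (from energy = 4.03e-5 meV).
N = E_total / E_photon = 1.30e-6 J / 6.457e-27 J = 2.01e20.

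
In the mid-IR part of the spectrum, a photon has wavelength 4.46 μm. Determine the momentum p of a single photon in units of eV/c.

(h = 6.62607015 × 10^-34 J·s, c = 2.99792458 × 10^8 m/s, 1 eV = 1.602176634 × 10^-19 J.)
In SI units: λ = 4.46 μm = 4.46 × 10^-6 m.
The photon relation is p = h/λ, giving p = 1.486 × 10^-28 kg·m/s.
Converting to eV/c: p = 0.2780 eV/c ≈ 0.278 eV/c.

0.278 eV/c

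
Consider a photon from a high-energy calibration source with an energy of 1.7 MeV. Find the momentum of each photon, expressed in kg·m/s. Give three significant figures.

9.09 × 10^-22 kg·m/s

Use c = 2.99792458 × 10^8 m/s, 1 eV = 1.602176634 × 10^-19 J.
First convert: E = 1.7 MeV = 2.7237 × 10^-13 J.
Apply p = E/c: p = 9.085 × 10^-22 kg·m/s.
So p ≈ 9.09 × 10^-22 kg·m/s.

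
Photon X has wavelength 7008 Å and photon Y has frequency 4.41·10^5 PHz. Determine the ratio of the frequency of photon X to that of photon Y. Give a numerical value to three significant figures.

9.70·10^-7

f_X = 4.278·10^14 Hz (from wavelength = 7008 Å, via f = c/λ).
f_Y = 4.410·10^20 Hz (from frequency = 4.41·10^5 PHz, via f given directly).
Ratio = 4.278·10^14 / 4.410·10^20 = 9.70·10^-7.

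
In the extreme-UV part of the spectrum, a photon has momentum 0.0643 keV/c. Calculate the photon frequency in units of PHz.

15.5 PHz

Take h = 6.62607015 × 10^-34 J·s, c = 2.99792458 × 10^8 m/s, 1 eV = 1.602176634 × 10^-19 J.
First convert: p = 0.0643 keV/c = 3.4364 × 10^-26 kg·m/s.
For a photon f = pc/h, so f = 1.555 × 10^16 Hz.
Converting to PHz: f = 15.55 PHz ≈ 15.5 PHz.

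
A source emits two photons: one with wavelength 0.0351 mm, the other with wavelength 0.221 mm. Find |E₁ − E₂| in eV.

0.0297 eV

Using E = hc/λ: E₁ = 5.659 × 10^-21 J, E₂ = 8.988 × 10^-22 J.
|ΔE| = |5.659 × 10^-21 − 8.988 × 10^-22| = 4.76 × 10^-21 J = 0.0297 eV.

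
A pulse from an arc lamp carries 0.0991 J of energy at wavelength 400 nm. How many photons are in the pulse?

Per-photon energy: E = 4.966e-19 J (from wavelength = 400 nm).
N = E_total / E_photon = 0.0991 J / 4.966e-19 J = 2.00e17.

2.00e17 photons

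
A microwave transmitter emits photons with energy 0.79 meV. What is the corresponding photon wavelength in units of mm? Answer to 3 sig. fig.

1.57 mm

In SI units: E = 0.79 meV = 1.2657e-22 J.
Apply λ = hc/E: λ = 0.001569 m.
Converting to mm: λ = 1.569 mm ≈ 1.57 mm.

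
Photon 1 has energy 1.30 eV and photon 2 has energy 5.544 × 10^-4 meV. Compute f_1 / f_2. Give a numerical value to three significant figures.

2.34 × 10^6

f_1 = 3.143 × 10^14 Hz (from energy = 1.30 eV, via f = E/h).
f_2 = 1.341 × 10^8 Hz (from energy = 5.544 × 10^-4 meV, via f = E/h).
Ratio = 3.143 × 10^14 / 1.341 × 10^8 = 2.34 × 10^6.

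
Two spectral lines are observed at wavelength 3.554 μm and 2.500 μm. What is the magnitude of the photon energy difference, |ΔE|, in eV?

Using E = hc/λ: E₁ = 5.5893 × 10^-20 J, E₂ = 7.9458 × 10^-20 J.
|ΔE| = |5.5893 × 10^-20 − 7.9458 × 10^-20| = 2.36 × 10^-20 J = 0.147 eV.

0.147 eV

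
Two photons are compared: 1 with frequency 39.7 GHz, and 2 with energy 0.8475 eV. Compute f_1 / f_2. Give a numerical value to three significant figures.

1.94·10^-4

f_1 = 3.970·10^10 Hz (from frequency = 39.7 GHz, via f given directly).
f_2 = 2.049·10^14 Hz (from energy = 0.8475 eV, via f = E/h).
Ratio = 3.970·10^10 / 2.049·10^14 = 1.94·10^-4.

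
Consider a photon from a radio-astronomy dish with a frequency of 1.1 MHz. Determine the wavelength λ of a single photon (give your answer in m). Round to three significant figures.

273 m

(c = 2.99792458 × 10^8 m/s.)
In SI units: f = 1.1 MHz = 1.1 × 10^6 Hz.
Apply λ = c/f: λ = 272.5 m.
So λ ≈ 273 m.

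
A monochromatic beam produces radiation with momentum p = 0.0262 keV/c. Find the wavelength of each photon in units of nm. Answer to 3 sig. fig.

47.3 nm

Use h = 6.62607015 × 10^-34 J·s, c = 2.99792458 × 10^8 m/s, 1 eV = 1.602176634 × 10^-19 J.
First convert: p = 0.0262 keV/c = 1.4002 × 10^-26 kg·m/s.
Apply λ = h/p: λ = 4.732 × 10^-8 m.
Converting to nm: λ = 47.32 nm ≈ 47.3 nm.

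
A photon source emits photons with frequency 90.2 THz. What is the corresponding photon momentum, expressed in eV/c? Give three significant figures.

Use h = 6.62607015e-34 J·s, c = 2.99792458e8 m/s, 1 eV = 1.602176634e-19 J.
In SI units: f = 90.2 THz = 9.02e13 Hz.
For a photon p = hf/c, so p = 1.994e-28 kg·m/s.
Converting to eV/c: p = 0.3730 eV/c ≈ 0.373 eV/c.

0.373 eV/c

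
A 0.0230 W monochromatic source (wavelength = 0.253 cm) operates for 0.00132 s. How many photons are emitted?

3.87e17 photons

Total energy: E_total = P·t = 0.0230 × 0.00132 = 3.036e-5 J.
Per-photon energy: E = 7.852e-23 J.
N = E_total / E_photon = 3.87e17.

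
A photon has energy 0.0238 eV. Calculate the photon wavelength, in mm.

Take h = 6.62607015·10^-34 J·s, c = 2.99792458·10^8 m/s, 1 eV = 1.602176634·10^-19 J.
First convert: E = 0.0238 eV = 3.8132·10^-21 J.
For a photon λ = hc/E, so λ = 5.209·10^-5 m.
Converting to mm: λ = 0.05209 mm ≈ 0.0521 mm.

0.0521 mm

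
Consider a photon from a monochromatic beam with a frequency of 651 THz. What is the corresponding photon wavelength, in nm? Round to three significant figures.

Take c = 2.99792458 × 10^8 m/s.
First convert: f = 651 THz = 6.51 × 10^14 Hz.
Apply λ = c/f: λ = 4.605 × 10^-7 m.
Converting to nm: λ = 460.5 nm ≈ 461 nm.

461 nm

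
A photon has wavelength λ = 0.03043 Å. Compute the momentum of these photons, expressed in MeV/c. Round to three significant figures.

0.407 MeV/c

Take h = 6.62607015e-34 J·s, c = 2.99792458e8 m/s, 1 eV = 1.602176634e-19 J.
Convert to SI: λ = 0.03043 Å = 3.043e-12 m.
Since p = h/λ for a photon, p = 2.177e-22 kg·m/s.
Converting to MeV/c: p = 0.4074 MeV/c ≈ 0.407 MeV/c.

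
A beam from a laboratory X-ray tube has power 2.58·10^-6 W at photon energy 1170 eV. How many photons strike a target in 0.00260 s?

3.58·10^7 photons

Total energy: E_total = P·t = 2.58·10^-6 × 0.00260 = 6.708·10^-9 J.
Per-photon energy: E = 1.875·10^-16 J.
N = E_total / E_photon = 3.58·10^7.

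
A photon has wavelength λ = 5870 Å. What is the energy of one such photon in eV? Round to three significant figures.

(h = 6.62607015e-34 J·s, c = 2.99792458e8 m/s, 1 eV = 1.602176634e-19 J.)
First convert: λ = 5870 Å = 5.87e-7 m.
The photon relation is E = hc/λ, giving E = 3.384e-19 J.
Converting to eV: E = 2.112 eV ≈ 2.11 eV.

2.11 eV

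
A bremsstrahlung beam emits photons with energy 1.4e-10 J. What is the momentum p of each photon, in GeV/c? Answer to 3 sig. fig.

For a photon p = E/c, so p = 4.670e-19 kg·m/s.
Converting to GeV/c: p = 0.8738 GeV/c ≈ 0.874 GeV/c.

0.874 GeV/c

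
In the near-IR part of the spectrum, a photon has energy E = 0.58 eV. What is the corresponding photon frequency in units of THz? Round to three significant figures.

(h = 6.62607015e-34 J·s, 1 eV = 1.602176634e-19 J.)
Convert to SI: E = 0.58 eV = 9.2926e-20 J.
For a photon f = E/h, so f = 1.402e14 Hz.
Converting to THz: f = 140.2 THz ≈ 140 THz.

140 THz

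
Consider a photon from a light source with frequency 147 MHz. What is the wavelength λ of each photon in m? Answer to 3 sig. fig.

Use c = 2.99792458e8 m/s.
Convert to SI: f = 147 MHz = 1.47e8 Hz.
The photon relation is λ = c/f, giving λ = 2.039 m.
So λ ≈ 2.04 m.

2.04 m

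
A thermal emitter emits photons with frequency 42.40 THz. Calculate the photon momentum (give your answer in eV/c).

0.175 eV/c

(h = 6.62607015e-34 J·s, c = 2.99792458e8 m/s, 1 eV = 1.602176634e-19 J.)
First convert: f = 42.40 THz = 4.240e13 Hz.
For a photon p = hf/c, so p = 9.371e-29 kg·m/s.
Converting to eV/c: p = 0.1754 eV/c ≈ 0.175 eV/c.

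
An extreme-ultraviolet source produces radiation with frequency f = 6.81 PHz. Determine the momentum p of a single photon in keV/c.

0.0282 keV/c

First convert: f = 6.81 PHz = 6.81 × 10^15 Hz.
Since p = hf/c for a photon, p = 1.505 × 10^-26 kg·m/s.
Converting to keV/c: p = 0.02816 keV/c ≈ 0.0282 keV/c.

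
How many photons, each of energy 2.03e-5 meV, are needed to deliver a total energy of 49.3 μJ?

Per-photon energy: E = 3.252e-27 J (from energy = 2.03e-5 meV).
N = E_total / E_photon = 4.93e-5 J / 3.252e-27 J = 1.52e22.

1.52e22 photons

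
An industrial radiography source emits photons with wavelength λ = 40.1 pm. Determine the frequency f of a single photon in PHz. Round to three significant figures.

7480 PHz

Use c = 2.99792458·10^8 m/s.
First convert: λ = 40.1 pm = 4.01·10^-11 m.
For a photon f = c/λ, so f = 7.476·10^18 Hz.
Converting to PHz: f = 7476 PHz ≈ 7480 PHz.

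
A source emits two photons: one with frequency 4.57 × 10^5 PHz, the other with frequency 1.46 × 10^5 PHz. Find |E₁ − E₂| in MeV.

Using E = hf: E₁ = 3.028 × 10^-13 J, E₂ = 9.674 × 10^-14 J.
|ΔE| = |3.028 × 10^-13 − 9.674 × 10^-14| = 2.06 × 10^-13 J = 1.29 MeV.

1.29 MeV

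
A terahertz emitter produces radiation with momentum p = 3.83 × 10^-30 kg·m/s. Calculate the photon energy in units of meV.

7.17 meV

Use c = 2.99792458 × 10^8 m/s, 1 eV = 1.602176634 × 10^-19 J.
Apply E = pc: E = 1.148 × 10^-21 J.
Converting to meV: E = 7.167 meV ≈ 7.17 meV.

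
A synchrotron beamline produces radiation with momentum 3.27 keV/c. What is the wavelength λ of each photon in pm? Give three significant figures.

379 pm

Take h = 6.62607015 × 10^-34 J·s, c = 2.99792458 × 10^8 m/s, 1 eV = 1.602176634 × 10^-19 J.
In SI units: p = 3.27 keV/c = 1.7476 × 10^-24 kg·m/s.
Apply λ = h/p: λ = 3.792 × 10^-10 m.
Converting to pm: λ = 379.2 pm ≈ 379 pm.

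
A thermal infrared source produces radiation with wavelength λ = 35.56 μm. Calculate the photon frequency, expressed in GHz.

Convert to SI: λ = 35.56 μm = 3.556e-5 m.
For a photon f = c/λ, so f = 8.431e12 Hz.
Converting to GHz: f = 8431 GHz ≈ 8430 GHz.

8430 GHz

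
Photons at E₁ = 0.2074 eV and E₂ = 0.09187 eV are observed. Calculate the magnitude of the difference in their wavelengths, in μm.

7.52 μm

Using λ = hc/E: λ₁ = 5.9780·10^-6 m, λ₂ = 1.3496·10^-5 m.
|Δλ| = |5.9780·10^-6 − 1.3496·10^-5| = 7.52·10^-6 m = 7.52 μm.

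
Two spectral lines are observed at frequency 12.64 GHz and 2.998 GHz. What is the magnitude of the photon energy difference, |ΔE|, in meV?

0.0399 meV

Using E = hf: E₁ = 8.3754e-24 J, E₂ = 1.9865e-24 J.
|ΔE| = |8.3754e-24 − 1.9865e-24| = 6.39e-24 J = 0.0399 meV.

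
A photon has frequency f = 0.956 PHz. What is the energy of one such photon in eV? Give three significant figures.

3.95 eV

Take h = 6.62607015 × 10^-34 J·s, 1 eV = 1.602176634 × 10^-19 J.
Convert to SI: f = 0.956 PHz = 9.56 × 10^14 Hz.
Since E = hf for a photon, E = 6.335 × 10^-19 J.
Converting to eV: E = 3.954 eV ≈ 3.95 eV.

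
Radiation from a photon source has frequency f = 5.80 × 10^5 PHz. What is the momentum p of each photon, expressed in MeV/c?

(h = 6.62607015 × 10^-34 J·s, c = 2.99792458 × 10^8 m/s, 1 eV = 1.602176634 × 10^-19 J.)
In SI units: f = 5.80 × 10^5 PHz = 5.80 × 10^20 Hz.
The photon relation is p = hf/c, giving p = 1.282 × 10^-21 kg·m/s.
Converting to MeV/c: p = 2.399 MeV/c ≈ 2.40 MeV/c.

2.40 MeV/c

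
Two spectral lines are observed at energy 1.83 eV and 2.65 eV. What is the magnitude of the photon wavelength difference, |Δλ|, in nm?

Using λ = hc/E: λ₁ = 6.775e-7 m, λ₂ = 4.679e-7 m.
|Δλ| = |6.775e-7 − 4.679e-7| = 2.10e-7 m = 210 nm.

210 nm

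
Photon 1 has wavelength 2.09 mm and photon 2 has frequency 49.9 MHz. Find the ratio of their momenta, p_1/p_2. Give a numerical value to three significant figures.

p_1 = 3.170e-31 kg·m/s (from wavelength = 2.09 mm, via p = h/λ).
p_2 = 1.103e-34 kg·m/s (from frequency = 49.9 MHz, via p = hf/c).
Ratio = 3.170e-31 / 1.103e-34 = 2870.

2870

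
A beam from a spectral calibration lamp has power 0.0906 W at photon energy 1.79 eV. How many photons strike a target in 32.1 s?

Total energy: E_total = P·t = 0.0906 × 32.1 = 2.908 J.
Per-photon energy: E = 2.868 × 10^-19 J.
N = E_total / E_photon = 1.01 × 10^19.

1.01 × 10^19 photons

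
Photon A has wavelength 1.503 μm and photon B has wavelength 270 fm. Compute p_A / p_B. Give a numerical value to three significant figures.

1.80e-7

p_A = 4.409e-28 kg·m/s (from wavelength = 1.503 μm, via p = h/λ).
p_B = 2.454e-21 kg·m/s (from wavelength = 270 fm, via p = h/λ).
Ratio = 4.409e-28 / 2.454e-21 = 1.80e-7.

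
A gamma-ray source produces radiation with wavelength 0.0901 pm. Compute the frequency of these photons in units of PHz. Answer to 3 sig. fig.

3.33·10^6 PHz

Use c = 2.99792458·10^8 m/s.
First convert: λ = 0.0901 pm = 9.01·10^-14 m.
Since f = c/λ for a photon, f = 3.327·10^21 Hz.
Converting to PHz: f = 3.327·10^6 PHz ≈ 3.33·10^6 PHz.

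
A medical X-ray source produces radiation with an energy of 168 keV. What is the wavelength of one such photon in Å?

(h = 6.62607015e-34 J·s, c = 2.99792458e8 m/s, 1 eV = 1.602176634e-19 J.)
Convert to SI: E = 168 keV = 2.6917e-14 J.
Since λ = hc/E for a photon, λ = 7.380e-12 m.
Converting to Å: λ = 0.07380 Å ≈ 0.0738 Å.

0.0738 Å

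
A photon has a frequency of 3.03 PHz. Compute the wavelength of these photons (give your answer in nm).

98.9 nm

Take c = 2.99792458e8 m/s.
First convert: f = 3.03 PHz = 3.03e15 Hz.
The photon relation is λ = c/f, giving λ = 9.894e-8 m.
Converting to nm: λ = 98.94 nm ≈ 98.9 nm.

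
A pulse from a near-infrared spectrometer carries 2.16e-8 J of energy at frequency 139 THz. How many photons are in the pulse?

Per-photon energy: E = 9.210e-20 J (from frequency = 139 THz).
N = E_total / E_photon = 2.16e-8 J / 9.210e-20 J = 2.35e11.

2.35e11 photons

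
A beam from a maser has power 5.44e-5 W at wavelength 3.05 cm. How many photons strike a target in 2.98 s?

2.49e19 photons

Total energy: E_total = P·t = 5.44e-5 × 2.98 = 1.621e-4 J.
Per-photon energy: E = 6.513e-24 J.
N = E_total / E_photon = 2.49e19.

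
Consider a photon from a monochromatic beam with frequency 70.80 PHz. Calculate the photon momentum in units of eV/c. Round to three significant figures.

In SI units: f = 70.80 PHz = 7.080 × 10^16 Hz.
For a photon p = hf/c, so p = 1.565 × 10^-25 kg·m/s.
Converting to eV/c: p = 292.8 eV/c ≈ 293 eV/c.

293 eV/c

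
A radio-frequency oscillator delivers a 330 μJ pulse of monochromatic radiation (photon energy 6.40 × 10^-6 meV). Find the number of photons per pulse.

Per-photon energy: E = 1.025 × 10^-27 J (from energy = 6.40 × 10^-6 meV).
N = E_total / E_photon = 3.30 × 10^-4 J / 1.025 × 10^-27 J = 3.22 × 10^23.

3.22 × 10^23 photons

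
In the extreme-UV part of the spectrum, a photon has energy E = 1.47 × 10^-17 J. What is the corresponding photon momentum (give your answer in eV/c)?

For a photon p = E/c, so p = 4.903 × 10^-26 kg·m/s.
Converting to eV/c: p = 91.75 eV/c ≈ 91.8 eV/c.

91.8 eV/c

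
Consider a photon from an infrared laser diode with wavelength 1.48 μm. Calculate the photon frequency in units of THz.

(c = 2.99792458 × 10^8 m/s.)
First convert: λ = 1.48 μm = 1.48 × 10^-6 m.
Since f = c/λ for a photon, f = 2.026 × 10^14 Hz.
Converting to THz: f = 202.6 THz ≈ 203 THz.

203 THz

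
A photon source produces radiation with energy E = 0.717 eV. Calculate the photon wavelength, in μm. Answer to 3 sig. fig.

Take h = 6.62607015 × 10^-34 J·s, c = 2.99792458 × 10^8 m/s, 1 eV = 1.602176634 × 10^-19 J.
First convert: E = 0.717 eV = 1.1488 × 10^-19 J.
For a photon λ = hc/E, so λ = 1.729 × 10^-6 m.
Converting to μm: λ = 1.729 μm ≈ 1.73 μm.

1.73 μm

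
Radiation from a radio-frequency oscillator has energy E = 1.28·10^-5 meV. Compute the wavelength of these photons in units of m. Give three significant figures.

First convert: E = 1.28·10^-5 meV = 2.0508·10^-27 J.
Since λ = hc/E for a photon, λ = 96.86 m.
So λ ≈ 96.9 m.

96.9 m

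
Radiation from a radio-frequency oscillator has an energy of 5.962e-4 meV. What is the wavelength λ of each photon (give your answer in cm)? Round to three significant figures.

In SI units: E = 5.962e-4 meV = 9.5522e-26 J.
The photon relation is λ = hc/E, giving λ = 2.080 m.
Converting to cm: λ = 208.0 cm ≈ 208 cm.

208 cm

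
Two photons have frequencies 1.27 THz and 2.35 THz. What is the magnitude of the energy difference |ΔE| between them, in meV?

Using E = hf: E₁ = 8.415e-22 J, E₂ = 1.557e-21 J.
|ΔE| = |8.415e-22 − 1.557e-21| = 7.16e-22 J = 4.47 meV.

4.47 meV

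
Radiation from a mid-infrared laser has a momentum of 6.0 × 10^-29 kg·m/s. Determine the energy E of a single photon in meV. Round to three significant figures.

Take c = 2.99792458 × 10^8 m/s, 1 eV = 1.602176634 × 10^-19 J.
Apply E = pc: E = 1.799 × 10^-20 J.
Converting to meV: E = 112.3 meV ≈ 112 meV.

112 meV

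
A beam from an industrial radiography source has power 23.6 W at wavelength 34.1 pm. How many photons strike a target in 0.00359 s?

1.45e13 photons

Total energy: E_total = P·t = 23.6 × 0.00359 = 0.08472 J.
Per-photon energy: E = 5.825e-15 J.
N = E_total / E_photon = 1.45e13.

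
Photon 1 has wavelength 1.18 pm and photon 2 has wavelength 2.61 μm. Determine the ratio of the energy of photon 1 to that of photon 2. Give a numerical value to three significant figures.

2.21 × 10^6

E_1 = 1.683 × 10^-13 J (from wavelength = 1.18 pm, via E = hc/λ).
E_2 = 7.611 × 10^-20 J (from wavelength = 2.61 μm, via E = hc/λ).
Ratio = 1.683 × 10^-13 / 7.611 × 10^-20 = 2.21 × 10^6.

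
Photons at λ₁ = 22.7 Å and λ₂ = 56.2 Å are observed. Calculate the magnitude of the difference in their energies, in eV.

Using E = hc/λ: E₁ = 8.751 × 10^-17 J, E₂ = 3.535 × 10^-17 J.
|ΔE| = |8.751 × 10^-17 − 3.535 × 10^-17| = 5.22 × 10^-17 J = 326 eV.

326 eV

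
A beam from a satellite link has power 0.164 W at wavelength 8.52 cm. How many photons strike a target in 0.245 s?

1.72e22 photons

Total energy: E_total = P·t = 0.164 × 0.245 = 0.04018 J.
Per-photon energy: E = 2.332e-24 J.
N = E_total / E_photon = 1.72e22.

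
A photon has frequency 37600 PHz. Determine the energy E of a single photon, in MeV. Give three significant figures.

Take h = 6.62607015e-34 J·s, 1 eV = 1.602176634e-19 J.
Convert to SI: f = 37600 PHz = 3.76e19 Hz.
Apply E = hf: E = 2.491e-14 J.
Converting to MeV: E = 0.1555 MeV ≈ 0.156 MeV.

0.156 MeV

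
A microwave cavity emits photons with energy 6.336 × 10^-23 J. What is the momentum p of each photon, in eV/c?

Apply p = E/c: p = 2.113 × 10^-31 kg·m/s.
Converting to eV/c: p = 3.955 × 10^-4 eV/c ≈ 3.95 × 10^-4 eV/c.

3.95 × 10^-4 eV/c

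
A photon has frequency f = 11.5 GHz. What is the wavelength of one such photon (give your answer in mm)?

(c = 2.99792458 × 10^8 m/s.)
Convert to SI: f = 11.5 GHz = 1.15 × 10^10 Hz.
Apply λ = c/f: λ = 0.02607 m.
Converting to mm: λ = 26.07 mm ≈ 26.1 mm.

26.1 mm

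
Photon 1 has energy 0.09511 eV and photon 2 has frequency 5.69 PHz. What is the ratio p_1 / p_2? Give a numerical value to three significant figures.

4.04e-3

p_1 = 5.083e-29 kg·m/s (from energy = 0.09511 eV, via p = E/c).
p_2 = 1.258e-26 kg·m/s (from frequency = 5.69 PHz, via p = hf/c).
Ratio = 5.083e-29 / 1.258e-26 = 4.04e-3.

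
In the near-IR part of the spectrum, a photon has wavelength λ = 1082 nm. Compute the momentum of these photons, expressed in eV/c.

Use h = 6.62607015 × 10^-34 J·s, c = 2.99792458 × 10^8 m/s, 1 eV = 1.602176634 × 10^-19 J.
First convert: λ = 1082 nm = 1.082 × 10^-6 m.
The photon relation is p = h/λ, giving p = 6.124 × 10^-28 kg·m/s.
Converting to eV/c: p = 1.146 eV/c ≈ 1.15 eV/c.

1.15 eV/c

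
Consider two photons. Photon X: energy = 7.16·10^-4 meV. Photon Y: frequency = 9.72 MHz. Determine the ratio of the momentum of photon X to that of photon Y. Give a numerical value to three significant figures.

17.8

p_X = 3.827·10^-34 kg·m/s (from energy = 7.16·10^-4 meV, via p = E/c).
p_Y = 2.148·10^-35 kg·m/s (from frequency = 9.72 MHz, via p = hf/c).
Ratio = 3.827·10^-34 / 2.148·10^-35 = 17.8.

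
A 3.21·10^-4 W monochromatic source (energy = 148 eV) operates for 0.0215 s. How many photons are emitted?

Total energy: E_total = P·t = 3.21·10^-4 × 0.0215 = 6.901·10^-6 J.
Per-photon energy: E = 2.371·10^-17 J.
N = E_total / E_photon = 2.91·10^11.

2.91·10^11 photons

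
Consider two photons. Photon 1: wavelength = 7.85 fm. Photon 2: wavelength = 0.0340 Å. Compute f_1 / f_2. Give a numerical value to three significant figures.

433

f_1 = 3.819e22 Hz (from wavelength = 7.85 fm, via f = c/λ).
f_2 = 8.817e19 Hz (from wavelength = 0.0340 Å, via f = c/λ).
Ratio = 3.819e22 / 8.817e19 = 433.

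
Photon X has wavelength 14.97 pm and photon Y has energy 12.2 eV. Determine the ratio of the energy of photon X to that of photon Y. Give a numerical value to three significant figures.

6790

E_X = 1.327 × 10^-14 J (from wavelength = 14.97 pm, via E = hc/λ).
E_Y = 1.955 × 10^-18 J (from energy = 12.2 eV, via E given directly).
Ratio = 1.327 × 10^-14 / 1.955 × 10^-18 = 6790.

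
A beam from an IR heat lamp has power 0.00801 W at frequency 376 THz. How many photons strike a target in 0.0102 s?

3.28e14 photons

Total energy: E_total = P·t = 0.00801 × 0.0102 = 8.170e-5 J.
Per-photon energy: E = 2.491e-19 J.
N = E_total / E_photon = 3.28e14.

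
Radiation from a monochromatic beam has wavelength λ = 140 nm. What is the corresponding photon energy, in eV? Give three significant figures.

Take h = 6.62607015·10^-34 J·s, c = 2.99792458·10^8 m/s, 1 eV = 1.602176634·10^-19 J.
Convert to SI: λ = 140 nm = 1.4·10^-7 m.
The photon relation is E = hc/λ, giving E = 1.419·10^-18 J.
Converting to eV: E = 8.856 eV ≈ 8.86 eV.

8.86 eV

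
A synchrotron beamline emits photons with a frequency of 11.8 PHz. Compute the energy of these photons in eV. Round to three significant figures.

Use h = 6.62607015 × 10^-34 J·s, 1 eV = 1.602176634 × 10^-19 J.
Convert to SI: f = 11.8 PHz = 1.18 × 10^16 Hz.
For a photon E = hf, so E = 7.819 × 10^-18 J.
Converting to eV: E = 48.80 eV ≈ 48.8 eV.

48.8 eV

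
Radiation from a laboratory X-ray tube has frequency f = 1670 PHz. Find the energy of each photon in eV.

6910 eV

Use h = 6.62607015·10^-34 J·s, 1 eV = 1.602176634·10^-19 J.
Convert to SI: f = 1670 PHz = 1.67·10^18 Hz.
The photon relation is E = hf, giving E = 1.107·10^-15 J.
Converting to eV: E = 6907 eV ≈ 6910 eV.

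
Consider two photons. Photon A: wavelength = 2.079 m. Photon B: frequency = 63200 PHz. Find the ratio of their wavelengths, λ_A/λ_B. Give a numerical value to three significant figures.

λ_A = 2.079 m (from wavelength = 2.079 m, via λ given directly).
λ_B = 4.744e-12 m (from frequency = 63200 PHz, via λ = c/f).
Ratio = 2.079 / 4.744e-12 = 4.38e11.

4.38e11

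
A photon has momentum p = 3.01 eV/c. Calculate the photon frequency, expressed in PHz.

Use h = 6.62607015e-34 J·s, c = 2.99792458e8 m/s, 1 eV = 1.602176634e-19 J.
In SI units: p = 3.01 eV/c = 1.6086e-27 kg·m/s.
For a photon f = pc/h, so f = 7.278e14 Hz.
Converting to PHz: f = 0.7278 PHz ≈ 0.728 PHz.

0.728 PHz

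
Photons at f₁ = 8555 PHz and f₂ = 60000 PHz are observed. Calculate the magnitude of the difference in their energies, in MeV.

0.213 MeV

Using E = hf: E₁ = 5.6686 × 10^-15 J, E₂ = 3.9756 × 10^-14 J.
|ΔE| = |5.6686 × 10^-15 − 3.9756 × 10^-14| = 3.41 × 10^-14 J = 0.213 MeV.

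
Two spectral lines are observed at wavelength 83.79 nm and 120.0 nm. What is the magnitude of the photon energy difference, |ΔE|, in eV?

4.46 eV

Using E = hc/λ: E₁ = 2.3707e-18 J, E₂ = 1.6554e-18 J.
|ΔE| = |2.3707e-18 − 1.6554e-18| = 7.15e-19 J = 4.46 eV.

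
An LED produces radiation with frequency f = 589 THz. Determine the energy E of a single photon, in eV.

2.44 eV

(h = 6.62607015 × 10^-34 J·s, 1 eV = 1.602176634 × 10^-19 J.)
In SI units: f = 589 THz = 5.89 × 10^14 Hz.
Since E = hf for a photon, E = 3.903 × 10^-19 J.
Converting to eV: E = 2.436 eV ≈ 2.44 eV.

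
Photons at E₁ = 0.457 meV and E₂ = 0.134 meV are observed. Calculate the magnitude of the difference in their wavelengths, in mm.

Using λ = hc/E: λ₁ = 0.002713 m, λ₂ = 0.009253 m.
|Δλ| = |0.002713 − 0.009253| = 0.00654 m = 6.54 mm.

6.54 mm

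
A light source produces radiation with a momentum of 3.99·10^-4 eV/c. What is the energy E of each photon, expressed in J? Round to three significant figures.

In SI units: p = 3.99·10^-4 eV/c = 2.1324·10^-31 kg·m/s.
Since E = pc for a photon, E = 6.393·10^-23 J.
So E ≈ 6.39·10^-23 J.

6.39·10^-23 J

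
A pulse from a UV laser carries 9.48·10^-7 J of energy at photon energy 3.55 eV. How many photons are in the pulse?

Per-photon energy: E = 5.688·10^-19 J (from energy = 3.55 eV).
N = E_total / E_photon = 9.48·10^-7 J / 5.688·10^-19 J = 1.67·10^12.

1.67·10^12 photons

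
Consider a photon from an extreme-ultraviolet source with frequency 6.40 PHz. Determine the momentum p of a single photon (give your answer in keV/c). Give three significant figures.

0.0265 keV/c

Use h = 6.62607015·10^-34 J·s, c = 2.99792458·10^8 m/s, 1 eV = 1.602176634·10^-19 J.
In SI units: f = 6.40 PHz = 6.40·10^15 Hz.
Apply p = hf/c: p = 1.415·10^-26 kg·m/s.
Converting to keV/c: p = 0.02647 keV/c ≈ 0.0265 keV/c.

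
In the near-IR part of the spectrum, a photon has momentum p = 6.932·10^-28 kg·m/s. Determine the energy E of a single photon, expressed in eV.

(c = 2.99792458·10^8 m/s, 1 eV = 1.602176634·10^-19 J.)
Apply E = pc: E = 2.078·10^-19 J.
Converting to eV: E = 1.297 eV ≈ 1.30 eV.

1.30 eV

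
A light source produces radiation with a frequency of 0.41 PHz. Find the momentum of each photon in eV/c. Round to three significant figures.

Take h = 6.62607015 × 10^-34 J·s, c = 2.99792458 × 10^8 m/s, 1 eV = 1.602176634 × 10^-19 J.
Convert to SI: f = 0.41 PHz = 4.1 × 10^14 Hz.
Since p = hf/c for a photon, p = 9.062 × 10^-28 kg·m/s.
Converting to eV/c: p = 1.696 eV/c ≈ 1.70 eV/c.

1.70 eV/c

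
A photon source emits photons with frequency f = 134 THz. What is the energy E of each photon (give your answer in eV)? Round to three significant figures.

0.554 eV

(h = 6.62607015·10^-34 J·s, 1 eV = 1.602176634·10^-19 J.)
First convert: f = 134 THz = 1.34·10^14 Hz.
The photon relation is E = hf, giving E = 8.879·10^-20 J.
Converting to eV: E = 0.5542 eV ≈ 0.554 eV.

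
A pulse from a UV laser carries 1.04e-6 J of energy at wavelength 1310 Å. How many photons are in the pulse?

Per-photon energy: E = 1.516e-18 J (from wavelength = 1310 Å).
N = E_total / E_photon = 1.04e-6 J / 1.516e-18 J = 6.86e11.

6.86e11 photons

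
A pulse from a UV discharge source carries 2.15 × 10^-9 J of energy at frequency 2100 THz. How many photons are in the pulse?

1.55 × 10^9 photons

Per-photon energy: E = 1.391 × 10^-18 J (from frequency = 2100 THz).
N = E_total / E_photon = 2.15 × 10^-9 J / 1.391 × 10^-18 J = 1.55 × 10^9.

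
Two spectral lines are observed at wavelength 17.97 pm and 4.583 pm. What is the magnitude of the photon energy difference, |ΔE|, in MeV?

Using E = hc/λ: E₁ = 1.1054 × 10^-14 J, E₂ = 4.3344 × 10^-14 J.
|ΔE| = |1.1054 × 10^-14 − 4.3344 × 10^-14| = 3.23 × 10^-14 J = 0.202 MeV.

0.202 MeV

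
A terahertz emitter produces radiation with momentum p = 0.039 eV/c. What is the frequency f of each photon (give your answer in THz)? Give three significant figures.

9.43 THz

(h = 6.62607015 × 10^-34 J·s, c = 2.99792458 × 10^8 m/s, 1 eV = 1.602176634 × 10^-19 J.)
Convert to SI: p = 0.039 eV/c = 2.0843 × 10^-29 kg·m/s.
Apply f = pc/h: f = 9.430 × 10^12 Hz.
Converting to THz: f = 9.430 THz ≈ 9.43 THz.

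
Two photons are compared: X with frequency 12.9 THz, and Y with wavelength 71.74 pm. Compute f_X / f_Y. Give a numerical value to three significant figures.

3.09e-6

f_X = 1.290e13 Hz (from frequency = 12.9 THz, via f given directly).
f_Y = 4.179e18 Hz (from wavelength = 71.74 pm, via f = c/λ).
Ratio = 1.290e13 / 4.179e18 = 3.09e-6.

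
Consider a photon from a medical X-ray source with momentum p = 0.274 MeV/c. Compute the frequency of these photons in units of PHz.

In SI units: p = 0.274 MeV/c = 1.4643·10^-22 kg·m/s.
For a photon f = pc/h, so f = 6.625·10^19 Hz.
Converting to PHz: f = 66250 PHz ≈ 6.63·10^4 PHz.

6.63·10^4 PHz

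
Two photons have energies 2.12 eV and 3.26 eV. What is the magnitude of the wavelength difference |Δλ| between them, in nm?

205 nm

Using λ = hc/E: λ₁ = 5.848e-7 m, λ₂ = 3.803e-7 m.
|Δλ| = |5.848e-7 − 3.803e-7| = 2.05e-7 m = 205 nm.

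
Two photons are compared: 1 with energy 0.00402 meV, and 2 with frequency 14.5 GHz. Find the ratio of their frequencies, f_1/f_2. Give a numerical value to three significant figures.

f_1 = 9.720·10^8 Hz (from energy = 0.00402 meV, via f = E/h).
f_2 = 1.450·10^10 Hz (from frequency = 14.5 GHz, via f given directly).
Ratio = 9.720·10^8 / 1.450·10^10 = 0.0670.

0.0670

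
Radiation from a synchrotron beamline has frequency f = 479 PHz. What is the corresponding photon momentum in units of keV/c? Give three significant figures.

First convert: f = 479 PHz = 4.79·10^17 Hz.
Since p = hf/c for a photon, p = 1.059·10^-24 kg·m/s.
Converting to keV/c: p = 1.981 keV/c ≈ 1.98 keV/c.

1.98 keV/c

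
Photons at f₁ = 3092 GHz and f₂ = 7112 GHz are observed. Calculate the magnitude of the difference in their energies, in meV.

Using E = hf: E₁ = 2.0488 × 10^-21 J, E₂ = 4.7125 × 10^-21 J.
|ΔE| = |2.0488 × 10^-21 − 4.7125 × 10^-21| = 2.66 × 10^-21 J = 16.6 meV.

16.6 meV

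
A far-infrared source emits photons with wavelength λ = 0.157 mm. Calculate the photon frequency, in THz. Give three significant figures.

1.91 THz

(c = 2.99792458·10^8 m/s.)
Convert to SI: λ = 0.157 mm = 1.57·10^-4 m.
For a photon f = c/λ, so f = 1.910·10^12 Hz.
Converting to THz: f = 1.910 THz ≈ 1.91 THz.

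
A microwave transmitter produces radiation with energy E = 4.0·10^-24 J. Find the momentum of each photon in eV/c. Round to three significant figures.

The photon relation is p = E/c, giving p = 1.334·10^-32 kg·m/s.
Converting to eV/c: p = 2.497·10^-5 eV/c ≈ 2.50·10^-5 eV/c.

2.50·10^-5 eV/c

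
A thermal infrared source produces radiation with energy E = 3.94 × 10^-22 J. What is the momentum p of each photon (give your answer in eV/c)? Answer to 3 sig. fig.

Take c = 2.99792458 × 10^8 m/s, 1 eV = 1.602176634 × 10^-19 J.
Apply p = E/c: p = 1.314 × 10^-30 kg·m/s.
Converting to eV/c: p = 0.002459 eV/c ≈ 2.46 × 10^-3 eV/c.

2.46 × 10^-3 eV/c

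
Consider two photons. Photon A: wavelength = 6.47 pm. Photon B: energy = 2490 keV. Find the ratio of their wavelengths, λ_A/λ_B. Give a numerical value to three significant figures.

13.0

λ_A = 6.470e-12 m (from wavelength = 6.47 pm, via λ given directly).
λ_B = 4.979e-13 m (from energy = 2490 keV, via λ = hc/E).
Ratio = 6.470e-12 / 4.979e-13 = 13.0.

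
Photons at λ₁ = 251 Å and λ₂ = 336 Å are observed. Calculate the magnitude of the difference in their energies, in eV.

Using E = hc/λ: E₁ = 7.914e-18 J, E₂ = 5.912e-18 J.
|ΔE| = |7.914e-18 − 5.912e-18| = 2.00e-18 J = 12.5 eV.

12.5 eV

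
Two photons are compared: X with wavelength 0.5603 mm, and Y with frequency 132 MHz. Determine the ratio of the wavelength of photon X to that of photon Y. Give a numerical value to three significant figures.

λ_X = 5.603e-4 m (from wavelength = 0.5603 mm, via λ given directly).
λ_Y = 2.271 m (from frequency = 132 MHz, via λ = c/f).
Ratio = 5.603e-4 / 2.271 = 2.47e-4.

2.47e-4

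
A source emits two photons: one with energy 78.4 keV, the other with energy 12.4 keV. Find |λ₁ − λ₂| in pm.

84.2 pm

Using λ = hc/E: λ₁ = 1.581·10^-11 m, λ₂ = 9.999·10^-11 m.
|Δλ| = |1.581·10^-11 − 9.999·10^-11| = 8.42·10^-11 m = 84.2 pm.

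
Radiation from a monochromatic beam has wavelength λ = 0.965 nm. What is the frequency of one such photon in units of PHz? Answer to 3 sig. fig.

In SI units: λ = 0.965 nm = 9.65·10^-10 m.
Apply f = c/λ: f = 3.107·10^17 Hz.
Converting to PHz: f = 310.7 PHz ≈ 311 PHz.

311 PHz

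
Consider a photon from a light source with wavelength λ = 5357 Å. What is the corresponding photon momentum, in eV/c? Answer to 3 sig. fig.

2.31 eV/c

In SI units: λ = 5357 Å = 5.357 × 10^-7 m.
For a photon p = h/λ, so p = 1.237 × 10^-27 kg·m/s.
Converting to eV/c: p = 2.314 eV/c ≈ 2.31 eV/c.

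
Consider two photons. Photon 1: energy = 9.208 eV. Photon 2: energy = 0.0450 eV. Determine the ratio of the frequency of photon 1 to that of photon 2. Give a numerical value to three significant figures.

205

f_1 = 2.226 × 10^15 Hz (from energy = 9.208 eV, via f = E/h).
f_2 = 1.088 × 10^13 Hz (from energy = 0.0450 eV, via f = E/h).
Ratio = 2.226 × 10^15 / 1.088 × 10^13 = 205.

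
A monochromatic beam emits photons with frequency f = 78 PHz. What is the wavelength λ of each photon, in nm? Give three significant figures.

3.84 nm

In SI units: f = 78 PHz = 7.8 × 10^16 Hz.
The photon relation is λ = c/f, giving λ = 3.843 × 10^-9 m.
Converting to nm: λ = 3.843 nm ≈ 3.84 nm.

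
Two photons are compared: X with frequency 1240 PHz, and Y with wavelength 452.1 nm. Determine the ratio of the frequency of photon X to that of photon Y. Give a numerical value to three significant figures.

f_X = 1.240·10^18 Hz (from frequency = 1240 PHz, via f given directly).
f_Y = 6.631·10^14 Hz (from wavelength = 452.1 nm, via f = c/λ).
Ratio = 1.240·10^18 / 6.631·10^14 = 1870.

1870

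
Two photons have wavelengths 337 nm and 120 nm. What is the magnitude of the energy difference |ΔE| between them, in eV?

6.65 eV

Using E = hc/λ: E₁ = 5.894 × 10^-19 J, E₂ = 1.655 × 10^-18 J.
|ΔE| = |5.894 × 10^-19 − 1.655 × 10^-18| = 1.07 × 10^-18 J = 6.65 eV.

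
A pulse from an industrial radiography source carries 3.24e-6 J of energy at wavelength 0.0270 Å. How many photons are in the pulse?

Per-photon energy: E = 7.357e-14 J (from wavelength = 0.0270 Å).
N = E_total / E_photon = 3.24e-6 J / 7.357e-14 J = 4.40e7.

4.40e7 photons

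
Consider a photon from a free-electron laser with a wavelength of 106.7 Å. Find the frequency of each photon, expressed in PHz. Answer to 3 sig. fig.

(c = 2.99792458·10^8 m/s.)
In SI units: λ = 106.7 Å = 1.067·10^-8 m.
Apply f = c/λ: f = 2.810·10^16 Hz.
Converting to PHz: f = 28.10 PHz ≈ 28.1 PHz.

28.1 PHz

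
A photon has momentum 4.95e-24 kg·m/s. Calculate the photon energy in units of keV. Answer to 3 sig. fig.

9.26 keV

Use c = 2.99792458e8 m/s, 1 eV = 1.602176634e-19 J.
Apply E = pc: E = 1.484e-15 J.
Converting to keV: E = 9.262 keV ≈ 9.26 keV.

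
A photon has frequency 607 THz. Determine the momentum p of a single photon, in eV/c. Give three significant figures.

2.51 eV/c

(h = 6.62607015e-34 J·s, c = 2.99792458e8 m/s, 1 eV = 1.602176634e-19 J.)
First convert: f = 607 THz = 6.07e14 Hz.
Apply p = hf/c: p = 1.342e-27 kg·m/s.
Converting to eV/c: p = 2.510 eV/c ≈ 2.51 eV/c.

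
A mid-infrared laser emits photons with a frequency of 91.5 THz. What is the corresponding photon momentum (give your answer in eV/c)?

0.378 eV/c

Convert to SI: f = 91.5 THz = 9.15 × 10^13 Hz.
Since p = hf/c for a photon, p = 2.022 × 10^-28 kg·m/s.
Converting to eV/c: p = 0.3784 eV/c ≈ 0.378 eV/c.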